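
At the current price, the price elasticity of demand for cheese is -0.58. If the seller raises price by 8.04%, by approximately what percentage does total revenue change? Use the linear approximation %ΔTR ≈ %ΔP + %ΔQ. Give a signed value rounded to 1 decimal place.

+3.4%

%ΔQ ≈ Ed × %ΔP = (-0.58) × (+8.04%) = -4.6632%
%ΔTR ≈ %ΔP + %ΔQ = (+8.04%) + (-4.6632%) = +3.3768%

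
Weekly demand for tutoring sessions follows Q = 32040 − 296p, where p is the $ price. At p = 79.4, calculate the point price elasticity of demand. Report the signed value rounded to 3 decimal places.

dQ/dp = −296. At p = 79.4, Q = 32040 − 296(79.4) = 8537.6.
Ed = (dQ/dp)·(p/Q) = −296 × (79.4/8537.6) = -2.75281…

-2.753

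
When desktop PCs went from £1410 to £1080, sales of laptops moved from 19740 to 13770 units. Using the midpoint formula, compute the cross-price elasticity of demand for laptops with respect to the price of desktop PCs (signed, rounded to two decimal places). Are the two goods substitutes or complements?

%ΔQ_{laptops} = (13770 − 19740)/avg = -5970/16755 = -0.356311…
%ΔP_{desktop PCs} = (1080 − 1410)/avg = -330/1245 = -0.265060…
E_cross = (-5970/16755) / (-330/1245) = 1.3442…
E_cross > 0 ⇒ the goods are substitutes.

1.34; substitutes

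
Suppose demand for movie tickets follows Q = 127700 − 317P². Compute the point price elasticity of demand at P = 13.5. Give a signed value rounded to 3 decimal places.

-1.652

dQ/dP = −2·317·P = -8559. At P = 13.5, Q = 69926.75.
Ed = (dQ/dP)·(P/Q) = (-8559) × (13.5/69926.75) = -1.65239…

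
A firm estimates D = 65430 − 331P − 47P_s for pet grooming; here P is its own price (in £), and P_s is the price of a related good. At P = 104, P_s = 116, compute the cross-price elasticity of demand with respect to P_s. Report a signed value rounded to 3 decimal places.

-0.213

At the given values, D = 65430 − 331(104) − 47(116) = 25554.
∂D/∂P_s = -47.
E = (-47) × (116/25554) = -0.21335…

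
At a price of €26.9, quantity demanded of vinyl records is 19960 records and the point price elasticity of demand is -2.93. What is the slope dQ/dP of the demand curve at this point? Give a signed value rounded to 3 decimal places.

-2174.082

Ed = (dQ/dP)·(P/Q) ⇒ dQ/dP = Ed·Q/P = (-2.93)·19960/26.9 = -2174.08178…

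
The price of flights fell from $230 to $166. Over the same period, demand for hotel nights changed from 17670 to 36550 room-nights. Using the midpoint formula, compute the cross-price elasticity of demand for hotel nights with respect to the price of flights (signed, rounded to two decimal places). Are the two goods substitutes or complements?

-2.15; complements

%ΔQ_{hotel nights} = (36550 − 17670)/avg = 18880/27110 = 0.696421…
%ΔP_{flights} = (166 − 230)/avg = -64/198 = -0.323232…
E_cross = (18880/27110) / (-64/198) = -2.1545…
E_cross < 0 ⇒ the goods are complements.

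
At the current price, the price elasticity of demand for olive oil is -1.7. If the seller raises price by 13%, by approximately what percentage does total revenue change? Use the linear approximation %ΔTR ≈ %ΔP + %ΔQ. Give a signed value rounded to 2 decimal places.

%ΔQ ≈ Ed × %ΔP = (-1.7) × (+13%) = -22.1000%
%ΔTR ≈ %ΔP + %ΔQ = (+13%) + (-22.1000%) = -9.1000%

-9.10%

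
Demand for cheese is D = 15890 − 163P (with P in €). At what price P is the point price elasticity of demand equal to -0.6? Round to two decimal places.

36.56

Ed = −163P/(15890 − 163P). Set this equal to -0.6:
163P = 0.6·(15890 − 163P) ⇒ 163P(1 + 0.6) = 0.6·15890
P = 0.6·15890 / (163·1.6) = 36.5567…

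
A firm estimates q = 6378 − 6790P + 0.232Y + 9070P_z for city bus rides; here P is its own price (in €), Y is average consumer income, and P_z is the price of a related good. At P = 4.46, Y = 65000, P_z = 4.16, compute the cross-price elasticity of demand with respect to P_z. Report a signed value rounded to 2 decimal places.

At the given values, q = 6378 − 6790(4.46) + 0.232(65000) + 9070(4.16) = 28905.8.
∂q/∂P_z = 9070.
E = (9070) × (4.16/28905.8) = 1.3053…

1.31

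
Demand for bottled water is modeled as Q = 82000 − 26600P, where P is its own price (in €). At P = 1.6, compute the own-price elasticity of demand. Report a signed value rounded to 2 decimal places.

At the given values, Q = 82000 − 26600(1.6) = 39440.
∂Q/∂P = −26600.
E = (-26600) × (1.6/39440) = -1.0791…

-1.08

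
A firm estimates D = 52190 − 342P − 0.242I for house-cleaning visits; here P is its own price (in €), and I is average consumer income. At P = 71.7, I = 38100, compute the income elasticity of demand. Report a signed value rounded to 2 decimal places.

-0.50

At the given values, D = 52190 − 342(71.7) − 0.242(38100) = 18448.4.
∂D/∂I = -0.242.
E = (-0.242) × (38100/18448.4) = -0.4997…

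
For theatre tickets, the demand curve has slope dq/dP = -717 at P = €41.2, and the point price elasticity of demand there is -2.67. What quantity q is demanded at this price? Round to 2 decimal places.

11063.82

Ed = (dq/dP)·(P/q) ⇒ q = (dq/dP)·P/Ed = (-717)·41.2/(-2.67) = 11063.8202…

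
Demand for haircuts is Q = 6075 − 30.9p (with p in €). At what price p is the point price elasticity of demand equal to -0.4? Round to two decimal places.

Ed = −30.9p/(6075 − 30.9p). Set this equal to -0.4:
30.9p = 0.4·(6075 − 30.9p) ⇒ 30.9p(1 + 0.4) = 0.4·6075
p = 0.4·6075 / (30.9·1.4) = 56.1719…

56.17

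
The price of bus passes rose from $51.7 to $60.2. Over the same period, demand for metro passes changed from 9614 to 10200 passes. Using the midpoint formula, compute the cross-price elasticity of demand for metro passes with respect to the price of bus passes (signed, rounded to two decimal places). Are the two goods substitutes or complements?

%ΔQ_{metro passes} = (10200 − 9614)/avg = 586/9907 = 0.059150…
%ΔP_{bus passes} = (60.2 − 51.7)/avg = 8.5/55.95 = 0.151921…
E_cross = (586/9907) / (8.5/55.95) = 0.3893…
E_cross > 0 ⇒ the goods are substitutes.

0.39; substitutes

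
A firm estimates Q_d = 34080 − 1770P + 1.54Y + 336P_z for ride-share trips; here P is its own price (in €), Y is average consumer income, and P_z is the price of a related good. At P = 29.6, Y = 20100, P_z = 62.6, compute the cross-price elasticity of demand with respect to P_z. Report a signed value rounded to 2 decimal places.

At the given values, Q_d = 34080 − 1770(29.6) + 1.54(20100) + 336(62.6) = 33675.6.
∂Q_d/∂P_z = 336.
E = (336) × (62.6/33675.6) = 0.6245…

0.62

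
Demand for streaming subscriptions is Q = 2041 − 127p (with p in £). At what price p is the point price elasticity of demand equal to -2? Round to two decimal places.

10.71

Ed = −127p/(2041 − 127p). Set this equal to -2:
127p = 2·(2041 − 127p) ⇒ 127p(1 + 2) = 2·2041
p = 2·2041 / (127·3) = 10.7139…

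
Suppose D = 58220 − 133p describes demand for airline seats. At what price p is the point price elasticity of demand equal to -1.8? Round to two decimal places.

281.41

Ed = −133p/(58220 − 133p). Set this equal to -1.8:
133p = 1.8·(58220 − 133p) ⇒ 133p(1 + 1.8) = 1.8·58220
p = 1.8·58220 / (133·2.8) = 281.4070…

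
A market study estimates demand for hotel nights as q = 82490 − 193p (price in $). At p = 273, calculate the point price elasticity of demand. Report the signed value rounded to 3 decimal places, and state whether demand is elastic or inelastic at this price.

-1.768; elastic

dq/dp = −193. At p = 273, q = 82490 − 193(273) = 29801.
Ed = (dq/dp)·(p/q) = −193 × (273/29801) = -1.76802…
|Ed| = 1.768 > 1, so demand is elastic.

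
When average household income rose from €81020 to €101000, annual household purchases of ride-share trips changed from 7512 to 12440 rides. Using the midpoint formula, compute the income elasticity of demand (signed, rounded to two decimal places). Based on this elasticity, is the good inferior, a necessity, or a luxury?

%ΔQ = (12440 − 7512)/[( 7512 + 12440)/2] = 4928/9976 = 0.493985…
%ΔIncome = (101000 − 81020)/[( 81020 + 101000)/2] = 19980/91010 = 0.219536…
E_income = (4928/9976) / (19980/91010) = 2.2501…
E_income > 1 ⇒ normal good, luxury.

2.25; luxury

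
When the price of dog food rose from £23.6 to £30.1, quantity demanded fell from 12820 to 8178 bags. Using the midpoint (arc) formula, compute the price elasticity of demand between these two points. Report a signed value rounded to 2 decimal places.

-1.83

%ΔQ = (8178 − 12820) / [(12820 + 8178)/2] = -4642/10499 = -0.442137…
%ΔP = (30.1 − 23.6) / [(23.6 + 30.1)/2] = 6.5/26.85 = 0.242085…
Arc Ed = %ΔQ / %ΔP = (-4642/10499) / (6.5/26.85) = -1.8263…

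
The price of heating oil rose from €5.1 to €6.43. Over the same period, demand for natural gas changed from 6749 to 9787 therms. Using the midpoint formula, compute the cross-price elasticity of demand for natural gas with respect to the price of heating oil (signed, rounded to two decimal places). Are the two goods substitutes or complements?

1.59; substitutes

%ΔQ_{natural gas} = (9787 − 6749)/avg = 3038/8268 = 0.367440…
%ΔP_{heating oil} = (6.43 − 5.1)/avg = 1.33/5.765 = 0.230702…
E_cross = (3038/8268) / (1.33/5.765) = 1.5927…
E_cross > 0 ⇒ the goods are substitutes.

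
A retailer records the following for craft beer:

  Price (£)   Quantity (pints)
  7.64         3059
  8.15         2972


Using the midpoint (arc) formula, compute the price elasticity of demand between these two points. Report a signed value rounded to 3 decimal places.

-0.447

%ΔQ = (2972 − 3059) / [(3059 + 2972)/2] = -87/3015.5 = -0.028850…
%ΔP = (8.15 − 7.64) / [(7.64 + 8.15)/2] = 0.51/7.895 = 0.064597…
Arc Ed = %ΔQ / %ΔP = (-87/3015.5) / (0.51/7.895) = -0.44662…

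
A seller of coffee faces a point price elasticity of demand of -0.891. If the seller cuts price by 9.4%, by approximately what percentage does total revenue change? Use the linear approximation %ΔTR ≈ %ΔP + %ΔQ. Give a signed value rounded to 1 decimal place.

-1.0%

%ΔQ ≈ Ed × %ΔP = (-0.891) × (-9.4%) = +8.3754%
%ΔTR ≈ %ΔP + %ΔQ = (-9.4%) + (+8.3754%) = -1.0246%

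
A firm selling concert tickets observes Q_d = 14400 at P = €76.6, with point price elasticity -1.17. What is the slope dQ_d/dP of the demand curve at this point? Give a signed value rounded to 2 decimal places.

Ed = (dQ_d/dP)·(P/Q_d) ⇒ dQ_d/dP = Ed·Q_d/P = (-1.17)·14400/76.6 = -219.9477…

-219.95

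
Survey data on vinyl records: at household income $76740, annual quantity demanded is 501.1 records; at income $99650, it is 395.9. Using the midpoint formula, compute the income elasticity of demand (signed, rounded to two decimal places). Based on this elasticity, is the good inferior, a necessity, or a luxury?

-0.90; inferior

%ΔQ = (395.9 − 501.1)/[( 501.1 + 395.9)/2] = -105.2/448.5 = -0.234559…
%ΔIncome = (99650 − 76740)/[( 76740 + 99650)/2] = 22910/88195 = 0.259765…
E_income = (-105.2/448.5) / (22910/88195) = -0.9029…
E_income < 0 ⇒ inferior good.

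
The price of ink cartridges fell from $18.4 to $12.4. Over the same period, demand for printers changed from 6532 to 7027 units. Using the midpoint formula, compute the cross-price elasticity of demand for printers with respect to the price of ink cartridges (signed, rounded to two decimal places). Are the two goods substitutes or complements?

-0.19; complements

%ΔQ_{printers} = (7027 − 6532)/avg = 495/6779.5 = 0.073014…
%ΔP_{ink cartridges} = (12.4 − 18.4)/avg = -6/15.4 = -0.389610…
E_cross = (495/6779.5) / (-6/15.4) = -0.1874…
E_cross < 0 ⇒ the goods are complements.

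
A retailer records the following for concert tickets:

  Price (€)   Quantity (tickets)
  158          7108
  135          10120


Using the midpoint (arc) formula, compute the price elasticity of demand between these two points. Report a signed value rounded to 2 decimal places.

%ΔQ = (10120 − 7108) / [(7108 + 10120)/2] = 3012/8614 = 0.349663…
%ΔP = (135 − 158) / [(158 + 135)/2] = -23/146.5 = -0.156996…
Arc Ed = %ΔQ / %ΔP = (3012/8614) / (-23/146.5) = -2.2272…

-2.23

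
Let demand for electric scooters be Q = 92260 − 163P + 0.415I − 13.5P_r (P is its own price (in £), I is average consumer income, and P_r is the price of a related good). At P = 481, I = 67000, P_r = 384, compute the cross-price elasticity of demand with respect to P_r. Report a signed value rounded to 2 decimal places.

At the given values, Q = 92260 − 163(481) + 0.415(67000) − 13.5(384) = 36478.
∂Q/∂P_r = -13.5.
E = (-13.5) × (384/36478) = -0.1421…

-0.14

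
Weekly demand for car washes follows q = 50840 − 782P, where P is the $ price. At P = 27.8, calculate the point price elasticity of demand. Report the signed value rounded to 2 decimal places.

dq/dP = −782. At P = 27.8, q = 50840 − 782(27.8) = 29100.4.
Ed = (dq/dP)·(P/q) = −782 × (27.8/29100.4) = -0.7470…

-0.75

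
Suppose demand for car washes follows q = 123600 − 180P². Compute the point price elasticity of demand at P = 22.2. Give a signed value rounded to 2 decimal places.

dq/dP = −2·180·P = -7992. At P = 22.2, q = 34888.8.
Ed = (dq/dP)·(P/q) = (-7992) × (22.2/34888.8) = -5.0853…

-5.09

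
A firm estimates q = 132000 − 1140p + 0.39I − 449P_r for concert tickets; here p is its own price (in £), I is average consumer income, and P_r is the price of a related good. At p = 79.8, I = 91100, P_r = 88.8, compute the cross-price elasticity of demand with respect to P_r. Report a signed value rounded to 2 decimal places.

-1.09

At the given values, q = 132000 − 1140(79.8) + 0.39(91100) − 449(88.8) = 36685.8.
∂q/∂P_r = -449.
E = (-449) × (88.8/36685.8) = -1.0868…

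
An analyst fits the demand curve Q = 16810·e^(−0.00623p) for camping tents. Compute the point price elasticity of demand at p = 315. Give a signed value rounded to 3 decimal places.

dQ/dp = −0.00623·Q = -14.7155. At p = 315, Q = 2362.04.
Ed = (dQ/dp)·(p/Q) = (-14.7155) × (315/2362.04) = -1.96245

-1.962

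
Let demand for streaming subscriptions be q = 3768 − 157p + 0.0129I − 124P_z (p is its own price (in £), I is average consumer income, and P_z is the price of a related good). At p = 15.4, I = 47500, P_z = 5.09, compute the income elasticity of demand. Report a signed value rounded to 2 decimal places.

0.46

At the given values, q = 3768 − 157(15.4) + 0.0129(47500) − 124(5.09) = 1331.79.
∂q/∂I = 0.0129.
E = (0.0129) × (47500/1331.79) = 0.4600…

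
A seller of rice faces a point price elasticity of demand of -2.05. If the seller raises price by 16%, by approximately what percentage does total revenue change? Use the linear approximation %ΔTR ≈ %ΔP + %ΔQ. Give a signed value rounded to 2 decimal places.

%ΔQ ≈ Ed × %ΔP = (-2.05) × (+16%) = -32.8000%
%ΔTR ≈ %ΔP + %ΔQ = (+16%) + (-32.8000%) = -16.8000%

-16.80%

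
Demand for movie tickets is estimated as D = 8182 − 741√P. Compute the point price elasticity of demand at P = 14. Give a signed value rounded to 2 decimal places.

dD/dP = −741/(2√P) = -99.0203. At P = 14, D = 5409.43.
Ed = (dD/dP)·(P/D) = (-99.0203) × (14/5409.43) = -0.2562…

-0.26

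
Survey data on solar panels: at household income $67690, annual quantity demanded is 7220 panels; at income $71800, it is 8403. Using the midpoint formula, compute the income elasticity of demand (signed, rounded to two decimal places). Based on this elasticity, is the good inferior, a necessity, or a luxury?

%ΔQ = (8403 − 7220)/[( 7220 + 8403)/2] = 1183/7811.5 = 0.151443…
%ΔIncome = (71800 − 67690)/[( 67690 + 71800)/2] = 4110/69745 = 0.058928…
E_income = (1183/7811.5) / (4110/69745) = 2.5699…
E_income > 1 ⇒ normal good, luxury.

2.57; luxury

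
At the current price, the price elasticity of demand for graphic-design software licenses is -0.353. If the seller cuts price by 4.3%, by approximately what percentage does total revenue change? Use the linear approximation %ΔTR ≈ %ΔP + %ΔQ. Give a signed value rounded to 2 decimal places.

%ΔQ ≈ Ed × %ΔP = (-0.353) × (-4.3%) = +1.5179%
%ΔTR ≈ %ΔP + %ΔQ = (-4.3%) + (+1.5179%) = -2.7821%

-2.78%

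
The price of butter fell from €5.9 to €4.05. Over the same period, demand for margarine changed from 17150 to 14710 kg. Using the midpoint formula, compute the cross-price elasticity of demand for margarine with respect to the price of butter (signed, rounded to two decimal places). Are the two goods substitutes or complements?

%ΔQ_{margarine} = (14710 − 17150)/avg = -2440/15930 = -0.153170…
%ΔP_{butter} = (4.05 − 5.9)/avg = -1.85/4.975 = -0.371859…
E_cross = (-2440/15930) / (-1.85/4.975) = 0.4119…
E_cross > 0 ⇒ the goods are substitutes.

0.41; substitutes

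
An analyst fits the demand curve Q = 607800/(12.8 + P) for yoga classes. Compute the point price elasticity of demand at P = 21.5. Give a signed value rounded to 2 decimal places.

dQ/dP = −607800/(12.8 + P)² = -516.621. At P = 21.5, Q = 17720.1.
Ed = (dQ/dP)·(P/Q) = (-516.621) × (21.5/17720.1) = -0.6268…

-0.63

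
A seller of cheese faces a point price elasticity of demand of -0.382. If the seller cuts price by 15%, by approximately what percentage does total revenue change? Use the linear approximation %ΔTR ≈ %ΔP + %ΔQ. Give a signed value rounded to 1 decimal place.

-9.3%

%ΔQ ≈ Ed × %ΔP = (-0.382) × (-15%) = +5.7300%
%ΔTR ≈ %ΔP + %ΔQ = (-15%) + (+5.7300%) = -9.2700%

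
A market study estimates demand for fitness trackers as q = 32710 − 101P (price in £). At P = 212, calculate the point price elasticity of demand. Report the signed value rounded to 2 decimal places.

dq/dP = −101. At P = 212, q = 32710 − 101(212) = 11298.
Ed = (dq/dP)·(P/q) = −101 × (212/11298) = -1.8952…

-1.90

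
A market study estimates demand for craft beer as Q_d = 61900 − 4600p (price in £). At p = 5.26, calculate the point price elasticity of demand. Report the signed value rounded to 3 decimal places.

dQ_d/dp = −4600. At p = 5.26, Q_d = 61900 − 4600(5.26) = 37704.
Ed = (dQ_d/dp)·(p/Q_d) = −4600 × (5.26/37704) = -0.64173…

-0.642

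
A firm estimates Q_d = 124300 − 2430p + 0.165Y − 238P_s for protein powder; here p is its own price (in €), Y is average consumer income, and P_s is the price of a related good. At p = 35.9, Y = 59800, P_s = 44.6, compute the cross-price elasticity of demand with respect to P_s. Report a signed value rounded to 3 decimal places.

-0.292

At the given values, Q_d = 124300 − 2430(35.9) + 0.165(59800) − 238(44.6) = 36315.2.
∂Q_d/∂P_s = -238.
E = (-238) × (44.6/36315.2) = -0.29229…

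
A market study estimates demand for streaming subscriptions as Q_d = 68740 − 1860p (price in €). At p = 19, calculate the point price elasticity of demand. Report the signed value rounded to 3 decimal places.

-1.058

dQ_d/dp = −1860. At p = 19, Q_d = 68740 − 1860(19) = 33400.
Ed = (dQ_d/dp)·(p/Q_d) = −1860 × (19/33400) = -1.05808…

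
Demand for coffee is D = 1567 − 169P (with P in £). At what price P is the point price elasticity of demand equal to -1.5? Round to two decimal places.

Ed = −169P/(1567 − 169P). Set this equal to -1.5:
169P = 1.5·(1567 − 169P) ⇒ 169P(1 + 1.5) = 1.5·1567
P = 1.5·1567 / (169·2.5) = 5.5633…

5.56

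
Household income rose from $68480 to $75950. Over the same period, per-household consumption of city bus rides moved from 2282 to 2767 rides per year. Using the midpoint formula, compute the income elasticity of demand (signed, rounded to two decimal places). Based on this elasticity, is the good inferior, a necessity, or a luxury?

1.86; luxury

%ΔQ = (2767 − 2282)/[( 2282 + 2767)/2] = 485/2524.5 = 0.192117…
%ΔIncome = (75950 − 68480)/[( 68480 + 75950)/2] = 7470/72215 = 0.103441…
E_income = (485/2524.5) / (7470/72215) = 1.8572…
E_income > 1 ⇒ normal good, luxury.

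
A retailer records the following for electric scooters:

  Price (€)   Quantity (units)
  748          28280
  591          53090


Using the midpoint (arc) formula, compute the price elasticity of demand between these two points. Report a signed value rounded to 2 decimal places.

%ΔQ = (53090 − 28280) / [(28280 + 53090)/2] = 24810/40685 = 0.609807…
%ΔP = (591 − 748) / [(748 + 591)/2] = -157/669.5 = -0.234503…
Arc Ed = %ΔQ / %ΔP = (24810/40685) / (-157/669.5) = -2.6004…

-2.60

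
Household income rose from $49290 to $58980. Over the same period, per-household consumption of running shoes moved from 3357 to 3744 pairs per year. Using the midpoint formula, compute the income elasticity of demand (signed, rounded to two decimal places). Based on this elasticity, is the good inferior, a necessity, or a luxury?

%ΔQ = (3744 − 3357)/[( 3357 + 3744)/2] = 387/3550.5 = 0.108998…
%ΔIncome = (58980 − 49290)/[( 49290 + 58980)/2] = 9690/54135 = 0.178996…
E_income = (387/3550.5) / (9690/54135) = 0.6089…
0 < E_income < 1 ⇒ normal good, necessity.

0.61; necessity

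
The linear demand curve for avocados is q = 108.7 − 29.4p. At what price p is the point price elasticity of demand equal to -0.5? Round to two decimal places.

1.23

Ed = −29.4p/(108.7 − 29.4p). Set this equal to -0.5:
29.4p = 0.5·(108.7 − 29.4p) ⇒ 29.4p(1 + 0.5) = 0.5·108.7
p = 0.5·108.7 / (29.4·1.5) = 1.2324…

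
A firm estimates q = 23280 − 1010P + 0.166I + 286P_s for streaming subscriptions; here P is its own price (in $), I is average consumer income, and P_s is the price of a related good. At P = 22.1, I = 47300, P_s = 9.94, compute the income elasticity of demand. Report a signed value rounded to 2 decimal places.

At the given values, q = 23280 − 1010(22.1) + 0.166(47300) + 286(9.94) = 11653.64.
∂q/∂I = 0.166.
E = (0.166) × (47300/11653.64) = 0.6737…

0.67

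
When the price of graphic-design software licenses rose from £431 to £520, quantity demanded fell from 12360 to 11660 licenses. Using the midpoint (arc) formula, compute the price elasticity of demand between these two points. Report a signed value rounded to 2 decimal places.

-0.31

%ΔQ = (11660 − 12360) / [(12360 + 11660)/2] = -700/12010 = -0.058284…
%ΔP = (520 − 431) / [(431 + 520)/2] = 89/475.5 = 0.187171…
Arc Ed = %ΔQ / %ΔP = (-700/12010) / (89/475.5) = -0.3113…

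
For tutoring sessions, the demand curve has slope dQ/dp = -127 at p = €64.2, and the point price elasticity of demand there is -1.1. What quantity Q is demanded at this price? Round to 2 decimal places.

7412.18

Ed = (dQ/dp)·(p/Q) ⇒ Q = (dQ/dp)·p/Ed = (-127)·64.2/(-1.1) = 7412.1818…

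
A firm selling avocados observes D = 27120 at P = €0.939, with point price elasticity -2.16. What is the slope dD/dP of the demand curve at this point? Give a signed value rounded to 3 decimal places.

-62384.665

Ed = (dD/dP)·(P/D) ⇒ dD/dP = Ed·D/P = (-2.16)·27120/0.939 = -62384.66453…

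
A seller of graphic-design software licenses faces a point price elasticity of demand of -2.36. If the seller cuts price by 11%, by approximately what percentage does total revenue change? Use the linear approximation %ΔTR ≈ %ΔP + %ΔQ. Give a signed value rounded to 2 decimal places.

+14.96%

%ΔQ ≈ Ed × %ΔP = (-2.36) × (-11%) = +25.9600%
%ΔTR ≈ %ΔP + %ΔQ = (-11%) + (+25.9600%) = +14.9600%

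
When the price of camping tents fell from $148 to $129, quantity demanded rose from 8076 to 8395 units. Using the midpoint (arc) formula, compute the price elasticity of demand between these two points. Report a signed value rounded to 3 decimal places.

-0.282

%ΔQ = (8395 − 8076) / [(8076 + 8395)/2] = 319/8235.5 = 0.038734…
%ΔP = (129 − 148) / [(148 + 129)/2] = -19/138.5 = -0.137184…
Arc Ed = %ΔQ / %ΔP = (319/8235.5) / (-19/138.5) = -0.28235…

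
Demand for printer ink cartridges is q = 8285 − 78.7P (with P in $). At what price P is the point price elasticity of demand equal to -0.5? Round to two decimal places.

Ed = −78.7P/(8285 − 78.7P). Set this equal to -0.5:
78.7P = 0.5·(8285 − 78.7P) ⇒ 78.7P(1 + 0.5) = 0.5·8285
P = 0.5·8285 / (78.7·1.5) = 35.0910…

35.09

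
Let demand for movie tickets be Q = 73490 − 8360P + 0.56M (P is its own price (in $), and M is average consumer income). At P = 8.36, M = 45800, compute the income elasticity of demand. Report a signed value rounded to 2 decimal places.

At the given values, Q = 73490 − 8360(8.36) + 0.56(45800) = 29248.4.
∂Q/∂M = 0.56.
E = (0.56) × (45800/29248.4) = 0.8769…

0.88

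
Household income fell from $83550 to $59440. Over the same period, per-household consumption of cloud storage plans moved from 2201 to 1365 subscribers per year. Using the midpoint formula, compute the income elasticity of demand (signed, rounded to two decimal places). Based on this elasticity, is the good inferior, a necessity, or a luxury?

%ΔQ = (1365 − 2201)/[( 2201 + 1365)/2] = -836/1783 = -0.468872…
%ΔIncome = (59440 − 83550)/[( 83550 + 59440)/2] = -24110/71495 = -0.337226…
E_income = (-836/1783) / (-24110/71495) = 1.3903…
E_income > 1 ⇒ normal good, luxury.

1.39; luxury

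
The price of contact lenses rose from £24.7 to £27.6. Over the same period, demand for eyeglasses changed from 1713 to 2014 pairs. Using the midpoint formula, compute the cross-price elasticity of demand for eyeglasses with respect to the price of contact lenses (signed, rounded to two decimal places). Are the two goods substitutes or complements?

1.46; substitutes

%ΔQ_{eyeglasses} = (2014 − 1713)/avg = 301/1863.5 = 0.161524…
%ΔP_{contact lenses} = (27.6 − 24.7)/avg = 2.9/26.15 = 0.110898…
E_cross = (301/1863.5) / (2.9/26.15) = 1.4565…
E_cross > 0 ⇒ the goods are substitutes.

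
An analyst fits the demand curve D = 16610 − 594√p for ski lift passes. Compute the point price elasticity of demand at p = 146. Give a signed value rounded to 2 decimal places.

-0.38

dD/dp = −594/(2√p) = -24.5799. At p = 146, D = 9432.67.
Ed = (dD/dp)·(p/D) = (-24.5799) × (146/9432.67) = -0.3804…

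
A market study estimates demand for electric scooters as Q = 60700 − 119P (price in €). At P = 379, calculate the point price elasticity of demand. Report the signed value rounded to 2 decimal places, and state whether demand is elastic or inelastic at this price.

dQ/dP = −119. At P = 379, Q = 60700 − 119(379) = 15599.
Ed = (dQ/dP)·(P/Q) = −119 × (379/15599) = -2.8912…
|Ed| = 2.89 > 1, so demand is elastic.

-2.89; elastic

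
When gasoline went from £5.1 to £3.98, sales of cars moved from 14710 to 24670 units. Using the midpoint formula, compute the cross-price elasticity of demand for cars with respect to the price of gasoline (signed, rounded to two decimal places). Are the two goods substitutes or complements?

%ΔQ_{cars} = (24670 − 14710)/avg = 9960/19690 = 0.505840…
%ΔP_{gasoline} = (3.98 − 5.1)/avg = -1.12/4.54 = -0.246696…
E_cross = (9960/19690) / (-1.12/4.54) = -2.0504…
E_cross < 0 ⇒ the goods are complements.

-2.05; complements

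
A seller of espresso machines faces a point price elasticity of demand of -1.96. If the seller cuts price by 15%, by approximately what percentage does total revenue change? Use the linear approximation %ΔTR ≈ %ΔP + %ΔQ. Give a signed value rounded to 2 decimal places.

+14.40%

%ΔQ ≈ Ed × %ΔP = (-1.96) × (-15%) = +29.4000%
%ΔTR ≈ %ΔP + %ΔQ = (-15%) + (+29.4000%) = +14.4000%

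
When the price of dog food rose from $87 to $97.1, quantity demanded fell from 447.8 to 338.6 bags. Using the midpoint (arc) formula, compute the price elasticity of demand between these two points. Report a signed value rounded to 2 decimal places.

%ΔQ = (338.6 − 447.8) / [(447.8 + 338.6)/2] = -109.2/393.2 = -0.277721…
%ΔP = (97.1 − 87) / [(87 + 97.1)/2] = 10.1/92.05 = 0.109722…
Arc Ed = %ΔQ / %ΔP = (-109.2/393.2) / (10.1/92.05) = -2.5311…

-2.53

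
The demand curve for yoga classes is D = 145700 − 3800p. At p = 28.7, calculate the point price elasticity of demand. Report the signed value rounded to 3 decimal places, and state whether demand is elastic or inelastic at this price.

dD/dp = −3800. At p = 28.7, D = 145700 − 3800(28.7) = 36640.
Ed = (dD/dp)·(p/D) = −3800 × (28.7/36640) = -2.97652…
|Ed| = 2.977 > 1, so demand is elastic.

-2.977; elastic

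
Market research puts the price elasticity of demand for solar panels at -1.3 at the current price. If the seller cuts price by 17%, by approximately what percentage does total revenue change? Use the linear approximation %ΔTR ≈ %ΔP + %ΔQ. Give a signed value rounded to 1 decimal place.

+5.1%

%ΔQ ≈ Ed × %ΔP = (-1.3) × (-17%) = +22.1000%
%ΔTR ≈ %ΔP + %ΔQ = (-17%) + (+22.1000%) = +5.1000%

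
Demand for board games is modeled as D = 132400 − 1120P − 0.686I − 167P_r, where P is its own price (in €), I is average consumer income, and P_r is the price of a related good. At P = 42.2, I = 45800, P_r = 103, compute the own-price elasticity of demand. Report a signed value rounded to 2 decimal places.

-1.29

At the given values, D = 132400 − 1120(42.2) − 0.686(45800) − 167(103) = 36516.2.
∂D/∂P = −1120.
E = (-1120) × (42.2/36516.2) = -1.2943…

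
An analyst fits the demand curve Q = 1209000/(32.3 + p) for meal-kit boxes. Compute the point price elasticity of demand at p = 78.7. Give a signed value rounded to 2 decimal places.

dQ/dp = −1209000/(32.3 + p)² = -98.1252. At p = 78.7, Q = 10891.9.
Ed = (dQ/dp)·(p/Q) = (-98.1252) × (78.7/10891.9) = -0.7090…

-0.71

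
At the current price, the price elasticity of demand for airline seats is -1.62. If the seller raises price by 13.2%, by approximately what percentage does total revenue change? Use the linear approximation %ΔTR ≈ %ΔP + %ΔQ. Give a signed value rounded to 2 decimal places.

-8.18%

%ΔQ ≈ Ed × %ΔP = (-1.62) × (+13.2%) = -21.3840%
%ΔTR ≈ %ΔP + %ΔQ = (+13.2%) + (-21.3840%) = -8.1840%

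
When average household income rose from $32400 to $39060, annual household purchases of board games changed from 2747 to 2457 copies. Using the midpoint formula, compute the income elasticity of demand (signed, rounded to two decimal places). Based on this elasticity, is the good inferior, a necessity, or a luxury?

-0.60; inferior

%ΔQ = (2457 − 2747)/[( 2747 + 2457)/2] = -290/2602 = -0.111452…
%ΔIncome = (39060 − 32400)/[( 32400 + 39060)/2] = 6660/35730 = 0.186397…
E_income = (-290/2602) / (6660/35730) = -0.5979…
E_income < 0 ⇒ inferior good.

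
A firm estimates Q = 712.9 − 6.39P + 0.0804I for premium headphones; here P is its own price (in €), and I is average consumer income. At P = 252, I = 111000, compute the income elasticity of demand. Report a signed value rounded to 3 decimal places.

1.112

At the given values, Q = 712.9 − 6.39(252) + 0.0804(111000) = 8027.02.
∂Q/∂I = 0.0804.
E = (0.0804) × (111000/8027.02) = 1.11179…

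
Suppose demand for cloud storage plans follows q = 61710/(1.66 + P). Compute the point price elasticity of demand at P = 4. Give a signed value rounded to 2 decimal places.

dq/dP = −61710/(1.66 + P)² = -1926.29. At P = 4, q = 10902.8.
Ed = (dq/dP)·(P/q) = (-1926.29) × (4/10902.8) = -0.7067…

-0.71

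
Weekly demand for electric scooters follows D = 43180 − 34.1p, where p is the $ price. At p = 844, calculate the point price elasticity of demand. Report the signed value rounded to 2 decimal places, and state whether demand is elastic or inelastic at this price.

dD/dp = −34.1. At p = 844, D = 43180 − 34.1(844) = 14399.6.
Ed = (dD/dp)·(p/D) = −34.1 × (844/14399.6) = -1.9986…
|Ed| = 2.00 > 1, so demand is elastic.

-2.00; elastic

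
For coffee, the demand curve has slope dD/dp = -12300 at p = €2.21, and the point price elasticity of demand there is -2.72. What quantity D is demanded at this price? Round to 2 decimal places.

9993.75

Ed = (dD/dp)·(p/D) ⇒ D = (dD/dp)·p/Ed = (-12300)·2.21/(-2.72) = 9993.75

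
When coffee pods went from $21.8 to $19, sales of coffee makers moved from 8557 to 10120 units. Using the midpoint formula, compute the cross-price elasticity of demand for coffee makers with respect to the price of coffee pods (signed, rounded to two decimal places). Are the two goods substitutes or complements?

-1.22; complements

%ΔQ_{coffee makers} = (10120 − 8557)/avg = 1563/9338.5 = 0.167371…
%ΔP_{coffee pods} = (19 − 21.8)/avg = -2.8/20.4 = -0.137254…
E_cross = (1563/9338.5) / (-2.8/20.4) = -1.2194…
E_cross < 0 ⇒ the goods are complements.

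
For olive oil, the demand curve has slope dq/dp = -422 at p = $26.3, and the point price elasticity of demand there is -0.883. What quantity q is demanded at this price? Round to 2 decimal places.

12569.20

Ed = (dq/dp)·(p/q) ⇒ q = (dq/dp)·p/Ed = (-422)·26.3/(-0.883) = 12569.1959…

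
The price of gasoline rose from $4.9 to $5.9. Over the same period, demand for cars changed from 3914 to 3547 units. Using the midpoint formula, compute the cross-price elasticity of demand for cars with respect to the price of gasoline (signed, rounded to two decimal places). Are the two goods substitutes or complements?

%ΔQ_{cars} = (3547 − 3914)/avg = -367/3730.5 = -0.098378…
%ΔP_{gasoline} = (5.9 − 4.9)/avg = 1/5.4 = 0.185185…
E_cross = (-367/3730.5) / (1/5.4) = -0.5312…
E_cross < 0 ⇒ the goods are complements.

-0.53; complements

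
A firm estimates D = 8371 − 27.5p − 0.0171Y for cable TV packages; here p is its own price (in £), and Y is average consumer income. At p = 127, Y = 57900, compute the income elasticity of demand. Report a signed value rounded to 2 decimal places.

-0.25

At the given values, D = 8371 − 27.5(127) − 0.0171(57900) = 3888.41.
∂D/∂Y = -0.0171.
E = (-0.0171) × (57900/3888.41) = -0.2546…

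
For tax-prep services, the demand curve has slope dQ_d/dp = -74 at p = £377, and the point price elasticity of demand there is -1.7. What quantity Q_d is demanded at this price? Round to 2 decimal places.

16410.59

Ed = (dQ_d/dp)·(p/Q_d) ⇒ Q_d = (dQ_d/dp)·p/Ed = (-74)·377/(-1.7) = 16410.5882…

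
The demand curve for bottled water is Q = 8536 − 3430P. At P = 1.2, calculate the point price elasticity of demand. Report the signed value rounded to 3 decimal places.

dQ/dP = −3430. At P = 1.2, Q = 8536 − 3430(1.2) = 4420.
Ed = (dQ/dP)·(P/Q) = −3430 × (1.2/4420) = -0.93122…

-0.931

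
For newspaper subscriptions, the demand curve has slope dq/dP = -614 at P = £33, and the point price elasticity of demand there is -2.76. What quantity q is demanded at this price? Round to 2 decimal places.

Ed = (dq/dP)·(P/q) ⇒ q = (dq/dP)·P/Ed = (-614)·33/(-2.76) = 7341.3043…

7341.30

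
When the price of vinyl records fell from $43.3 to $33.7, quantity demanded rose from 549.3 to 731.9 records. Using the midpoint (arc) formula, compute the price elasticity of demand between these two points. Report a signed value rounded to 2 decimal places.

-1.14

%ΔQ = (731.9 − 549.3) / [(549.3 + 731.9)/2] = 182.6/640.6 = 0.285045…
%ΔP = (33.7 − 43.3) / [(43.3 + 33.7)/2] = -9.6/38.5 = -0.249350…
Arc Ed = %ΔQ / %ΔP = (182.6/640.6) / (-9.6/38.5) = -1.1431…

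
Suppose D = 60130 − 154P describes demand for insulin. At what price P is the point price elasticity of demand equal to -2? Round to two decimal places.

Ed = −154P/(60130 − 154P). Set this equal to -2:
154P = 2·(60130 − 154P) ⇒ 154P(1 + 2) = 2·60130
P = 2·60130 / (154·3) = 260.3030…

260.30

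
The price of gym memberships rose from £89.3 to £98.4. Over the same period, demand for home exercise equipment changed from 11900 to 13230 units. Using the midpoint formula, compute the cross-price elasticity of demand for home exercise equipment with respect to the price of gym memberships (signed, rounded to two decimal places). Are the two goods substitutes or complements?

%ΔQ_{home exercise equipment} = (13230 − 11900)/avg = 1330/12565 = 0.105849…
%ΔP_{gym memberships} = (98.4 − 89.3)/avg = 9.1/93.85 = 0.096963…
E_cross = (1330/12565) / (9.1/93.85) = 1.0916…
E_cross > 0 ⇒ the goods are substitutes.

1.09; substitutes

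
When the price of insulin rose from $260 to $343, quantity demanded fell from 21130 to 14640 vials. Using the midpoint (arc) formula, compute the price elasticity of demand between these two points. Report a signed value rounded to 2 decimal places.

%ΔQ = (14640 − 21130) / [(21130 + 14640)/2] = -6490/17885 = -0.362873…
%ΔP = (343 − 260) / [(260 + 343)/2] = 83/301.5 = 0.275290…
Arc Ed = %ΔQ / %ΔP = (-6490/17885) / (83/301.5) = -1.3181…

-1.32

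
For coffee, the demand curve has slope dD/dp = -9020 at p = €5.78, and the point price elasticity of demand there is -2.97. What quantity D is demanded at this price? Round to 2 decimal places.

Ed = (dD/dp)·(p/D) ⇒ D = (dD/dp)·p/Ed = (-9020)·5.78/(-2.97) = 17554.0740…

17554.07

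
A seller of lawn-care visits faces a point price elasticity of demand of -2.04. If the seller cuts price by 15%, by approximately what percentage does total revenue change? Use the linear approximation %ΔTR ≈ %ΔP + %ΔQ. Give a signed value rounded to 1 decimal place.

+15.6%

%ΔQ ≈ Ed × %ΔP = (-2.04) × (-15%) = +30.6000%
%ΔTR ≈ %ΔP + %ΔQ = (-15%) + (+30.6000%) = +15.6000%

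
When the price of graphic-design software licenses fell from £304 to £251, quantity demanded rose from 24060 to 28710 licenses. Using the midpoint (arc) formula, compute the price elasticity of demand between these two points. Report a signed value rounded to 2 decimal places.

-0.92

%ΔQ = (28710 − 24060) / [(24060 + 28710)/2] = 4650/26385 = 0.176236…
%ΔP = (251 − 304) / [(304 + 251)/2] = -53/277.5 = -0.190990…
Arc Ed = %ΔQ / %ΔP = (4650/26385) / (-53/277.5) = -0.9227…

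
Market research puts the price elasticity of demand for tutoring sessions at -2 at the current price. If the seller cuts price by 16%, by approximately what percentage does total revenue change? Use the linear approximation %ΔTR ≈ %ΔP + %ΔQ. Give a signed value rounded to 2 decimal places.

+16.00%

%ΔQ ≈ Ed × %ΔP = (-2) × (-16%) = +32.0000%
%ΔTR ≈ %ΔP + %ΔQ = (-16%) + (+32.0000%) = +16.0000%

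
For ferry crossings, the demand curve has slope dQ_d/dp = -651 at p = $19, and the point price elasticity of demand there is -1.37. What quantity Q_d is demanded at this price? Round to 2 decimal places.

Ed = (dQ_d/dp)·(p/Q_d) ⇒ Q_d = (dQ_d/dp)·p/Ed = (-651)·19/(-1.37) = 9028.4671…

9028.47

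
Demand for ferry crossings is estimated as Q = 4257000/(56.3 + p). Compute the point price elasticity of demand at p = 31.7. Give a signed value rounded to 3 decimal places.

-0.360

dQ/dp = −4257000/(56.3 + p)² = -549.716. At p = 31.7, Q = 48375.
Ed = (dQ/dp)·(p/Q) = (-549.716) × (31.7/48375) = -0.36022…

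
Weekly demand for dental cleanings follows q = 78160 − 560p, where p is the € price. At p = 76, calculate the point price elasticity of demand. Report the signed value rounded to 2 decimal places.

-1.20

dq/dp = −560. At p = 76, q = 78160 − 560(76) = 35600.
Ed = (dq/dp)·(p/q) = −560 × (76/35600) = -1.1955…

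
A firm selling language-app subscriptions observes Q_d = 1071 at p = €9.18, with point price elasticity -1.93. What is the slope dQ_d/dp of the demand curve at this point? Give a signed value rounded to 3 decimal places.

-225.167

Ed = (dQ_d/dp)·(p/Q_d) ⇒ dQ_d/dp = Ed·Q_d/p = (-1.93)·1071/9.18 = -225.16666…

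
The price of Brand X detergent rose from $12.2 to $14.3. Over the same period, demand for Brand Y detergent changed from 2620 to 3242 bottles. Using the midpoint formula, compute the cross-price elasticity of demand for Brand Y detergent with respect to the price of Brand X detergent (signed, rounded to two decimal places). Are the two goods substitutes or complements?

1.34; substitutes

%ΔQ_{Brand Y detergent} = (3242 − 2620)/avg = 622/2931 = 0.212214…
%ΔP_{Brand X detergent} = (14.3 − 12.2)/avg = 2.1/13.25 = 0.158490…
E_cross = (622/2931) / (2.1/13.25) = 1.3389…
E_cross > 0 ⇒ the goods are substitutes.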